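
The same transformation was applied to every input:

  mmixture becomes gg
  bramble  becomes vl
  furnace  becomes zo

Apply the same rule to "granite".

The pattern: shift every letter 6 places backward in the alphabet (wrapping around), then keep only the first 2 characters.
Doing the same to "granite": "al".

al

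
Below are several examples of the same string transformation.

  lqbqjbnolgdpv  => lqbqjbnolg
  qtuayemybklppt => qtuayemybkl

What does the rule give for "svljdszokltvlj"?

svljdszoklt

Rule — delete the last 3 characters.
On "svljdszokltvlj" that produces "svljdszoklt".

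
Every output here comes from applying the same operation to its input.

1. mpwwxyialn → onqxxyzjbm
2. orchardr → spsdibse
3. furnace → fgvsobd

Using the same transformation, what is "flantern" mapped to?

ogmboufs

Each output is the input with this applied: shift every letter 1 place forward in the alphabet (wrapping around), then move the last character to the front.
"flantern" → "gmboufso" → "ogmboufs".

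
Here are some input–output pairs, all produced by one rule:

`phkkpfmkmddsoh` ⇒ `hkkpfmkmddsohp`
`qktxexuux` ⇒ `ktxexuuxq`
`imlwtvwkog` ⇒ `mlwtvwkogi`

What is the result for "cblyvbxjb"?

blyvbxjbc

The rule is to move the first character to the end.
For "cblyvbxjb" the result is "blyvbxjbc".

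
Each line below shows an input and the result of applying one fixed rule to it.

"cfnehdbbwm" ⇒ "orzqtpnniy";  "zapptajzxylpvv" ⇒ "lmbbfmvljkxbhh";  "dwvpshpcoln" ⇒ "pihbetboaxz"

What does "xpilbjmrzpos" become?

The transformation: shift every letter 12 places forward in the alphabet (wrapping around).
Doing the same to "xpilbjmrzpos": "jbuxnvydlbae".

jbuxnvydlbae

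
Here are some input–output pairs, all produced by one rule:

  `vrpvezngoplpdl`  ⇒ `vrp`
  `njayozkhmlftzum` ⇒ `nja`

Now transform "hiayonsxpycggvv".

Rule — keep only the first 3 characters.
On "hiayonsxpycggvv" that produces "hia".

hia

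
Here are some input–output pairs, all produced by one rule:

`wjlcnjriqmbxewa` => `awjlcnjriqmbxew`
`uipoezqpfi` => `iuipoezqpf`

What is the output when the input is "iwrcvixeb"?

biwrcvixe

Looking at the pairs, the operation is to move the last character to the front.
Applying that to "iwrcvixeb" gives "biwrcvixe".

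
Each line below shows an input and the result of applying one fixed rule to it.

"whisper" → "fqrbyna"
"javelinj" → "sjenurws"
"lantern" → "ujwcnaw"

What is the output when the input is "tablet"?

cjkunc

Looking at the pairs, the operation is to shift every letter 9 places forward in the alphabet (wrapping around).
Applying that to "tablet" gives "cjkunc".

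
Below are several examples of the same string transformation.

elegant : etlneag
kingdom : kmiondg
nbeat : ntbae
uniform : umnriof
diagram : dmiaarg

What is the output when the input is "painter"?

The pattern: take characters alternately from the front and the back (1st, last, 2nd, 2nd-last, ...).
"painter" → "praeitn".

praeitn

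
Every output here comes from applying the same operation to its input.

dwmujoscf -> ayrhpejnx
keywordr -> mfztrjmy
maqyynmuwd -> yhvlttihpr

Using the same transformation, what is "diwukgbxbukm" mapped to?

hydrpfbwswpf

Rule — move the last character to the front, then shift every letter 5 places backward in the alphabet (wrapping around).
On "diwukgbxbukm": the first step gives "mdiwukgbxbuk", and the second then gives "hydrpfbwswpf".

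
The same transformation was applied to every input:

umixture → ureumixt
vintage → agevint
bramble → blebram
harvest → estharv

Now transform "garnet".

Each output is the input with this applied: move the last 3 characters to the front (rotate right by 3).
Applying that to "garnet" gives "netgar".

netgar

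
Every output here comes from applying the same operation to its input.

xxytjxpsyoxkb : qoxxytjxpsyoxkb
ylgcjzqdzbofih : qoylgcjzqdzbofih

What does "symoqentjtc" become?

The transformation: prepend "qo".
Applying that to "symoqentjtc" gives "qosymoqentjtc".

qosymoqentjtc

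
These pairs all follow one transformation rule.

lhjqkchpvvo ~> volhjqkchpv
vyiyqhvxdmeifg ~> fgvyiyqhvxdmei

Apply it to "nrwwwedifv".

Each output is the input with this applied: move the last 2 characters to the front (rotate right by 2).
"nrwwwedifv" → "fvnrwwwedi".

fvnrwwwedi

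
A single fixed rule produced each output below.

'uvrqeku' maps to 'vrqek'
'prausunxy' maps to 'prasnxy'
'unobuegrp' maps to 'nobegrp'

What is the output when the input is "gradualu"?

Each output is the input with this applied: remove every "u".
"gradualu" → "gradal".

gradal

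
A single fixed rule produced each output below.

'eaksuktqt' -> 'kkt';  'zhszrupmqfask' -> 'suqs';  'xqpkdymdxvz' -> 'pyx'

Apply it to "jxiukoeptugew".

What's happening: keep one character in every 3, starting at position 3 (positions 3rd, 6th, 9th, ...).
So "jxiukoeptugew" becomes "iote".

iote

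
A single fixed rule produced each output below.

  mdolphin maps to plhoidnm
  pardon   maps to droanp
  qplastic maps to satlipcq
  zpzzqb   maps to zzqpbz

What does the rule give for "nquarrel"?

rarueqln

In each case the input is transformed by: take characters alternately from the front and the back (1st, last, 2nd, 2nd-last, ...), then reverse the string.
"nquarrel" → "nlqeurar" → "rarueqln".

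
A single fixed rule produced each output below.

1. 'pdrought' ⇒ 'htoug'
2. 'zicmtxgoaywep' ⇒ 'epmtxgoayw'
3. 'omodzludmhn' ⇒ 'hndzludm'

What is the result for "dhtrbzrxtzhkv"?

What's happening: delete the first 3 characters, then move the last 2 characters to the front (rotate right by 2).
"dhtrbzrxtzhkv" → "rbzrxtzhkv" → "kvrbzrxtzh".

kvrbzrxtzh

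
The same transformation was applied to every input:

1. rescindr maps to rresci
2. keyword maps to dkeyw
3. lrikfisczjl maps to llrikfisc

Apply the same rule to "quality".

yqual

The transformation: move the last 3 characters to the front (rotate right by 3), then delete the first 2 characters.
Starting from "quality": after the first operation, "ityqual"; after the second, "yqual".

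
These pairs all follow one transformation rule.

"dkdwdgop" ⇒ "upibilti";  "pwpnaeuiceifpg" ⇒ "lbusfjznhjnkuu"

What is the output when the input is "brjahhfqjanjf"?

Looking at the pairs, the operation is to swap the first and last characters, then shift every letter 5 places forward in the alphabet (wrapping around).
Starting from "brjahhfqjanjf": after the first operation, "frjahhfqjanjb"; after the second, "kwofmmkvofsog".

kwofmmkvofsog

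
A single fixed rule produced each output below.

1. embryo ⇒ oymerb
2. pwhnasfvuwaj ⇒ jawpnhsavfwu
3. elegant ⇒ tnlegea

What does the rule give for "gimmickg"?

The transformation: move the last 2 characters to the front (rotate right by 2), then swap each adjacent pair of characters (1↔2, 3↔4, ...).
For "gimmickg", step one produces "kggimmic"; step two turns that into "gkigmmci".

gkigmmci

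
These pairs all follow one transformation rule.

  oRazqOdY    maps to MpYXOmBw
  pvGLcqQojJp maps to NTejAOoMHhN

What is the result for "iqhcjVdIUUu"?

The rule is to shift every letter 2 places backward in the alphabet (wrapping around), then flip the case of every letter.
"iqhcjVdIUUu" → "gofahTbGSSs" → "GOFAHtBgssS".

GOFAHtBgssS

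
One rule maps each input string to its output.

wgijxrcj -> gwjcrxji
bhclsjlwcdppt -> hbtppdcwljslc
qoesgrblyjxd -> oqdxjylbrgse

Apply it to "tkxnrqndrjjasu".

The rule is to reverse the string, then move the last 2 characters to the front (rotate right by 2).
So "tkxnrqndrjjasu" becomes "ktusajjrdnqrnx".

ktusajjrdnqrnx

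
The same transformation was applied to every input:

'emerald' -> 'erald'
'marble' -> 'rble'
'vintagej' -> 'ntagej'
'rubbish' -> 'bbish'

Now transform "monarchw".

Looking at the pairs, the operation is to delete the first 2 characters.
On "monarchw" that produces "narchw".

narchw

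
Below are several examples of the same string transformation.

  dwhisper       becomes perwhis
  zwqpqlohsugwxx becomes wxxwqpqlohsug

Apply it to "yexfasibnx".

bnxexfasi

Rule — delete the first character, then move the last 3 characters to the front (rotate right by 3).
For "yexfasibnx" the result is "bnxexfasi".
(Check on "zwqpqlohsugwxx": → "wqpqlohsugwxx" → "wxxwqpqlohsug" ✓)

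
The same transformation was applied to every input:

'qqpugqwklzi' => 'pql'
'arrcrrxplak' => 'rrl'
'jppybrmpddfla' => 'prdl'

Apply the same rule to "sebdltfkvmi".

What's happening: keep one character in every 3, starting at position 3 (positions 3rd, 6th, 9th, ...).
"sebdltfkvmi" → "btv".

btv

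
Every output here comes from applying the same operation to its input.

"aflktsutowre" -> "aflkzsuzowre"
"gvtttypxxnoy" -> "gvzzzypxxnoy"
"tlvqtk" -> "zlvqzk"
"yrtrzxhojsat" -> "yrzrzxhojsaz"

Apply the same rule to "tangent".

zangenz

Rule — replace every "t" with "z".
On "tangent" that produces "zangenz".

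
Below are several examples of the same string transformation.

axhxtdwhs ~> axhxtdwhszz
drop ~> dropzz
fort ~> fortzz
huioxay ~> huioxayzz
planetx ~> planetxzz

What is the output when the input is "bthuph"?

The pattern: append "zz".
For "bthuph" the result is "bthuphzz".

bthuphzz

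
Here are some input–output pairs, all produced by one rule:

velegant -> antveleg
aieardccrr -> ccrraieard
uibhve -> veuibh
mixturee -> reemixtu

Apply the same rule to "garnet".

etgarn

Looking at the pairs, the operation is to swap the front and back halves of the string, then move the first character to the end.
Applying both steps to "garnet": "netgar", then "etgarn".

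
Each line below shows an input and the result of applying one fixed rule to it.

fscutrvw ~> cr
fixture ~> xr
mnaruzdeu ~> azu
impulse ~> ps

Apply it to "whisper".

ie

Looking at the pairs, the operation is to keep one character in every 3, starting at position 3 (positions 3rd, 6th, 9th, ...).
On "whisper" that produces "ie".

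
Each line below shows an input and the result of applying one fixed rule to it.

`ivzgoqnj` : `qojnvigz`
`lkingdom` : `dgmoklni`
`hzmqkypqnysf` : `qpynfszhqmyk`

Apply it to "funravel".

Looking at the pairs, the operation is to swap each adjacent pair of characters (1↔2, 3↔4, ...), then swap the front and back halves of the string.
For "funravel", step one produces "ufrnvale"; step two turns that into "valeufrn".
(Check on "hzmqkypqnysf": → "zhqmykqpynfs" → "qpynfszhqmyk" ✓)

valeufrn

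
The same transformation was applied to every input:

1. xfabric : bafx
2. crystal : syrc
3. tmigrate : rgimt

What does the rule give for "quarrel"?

The pattern: reverse the string, then delete the first 3 characters.
On "quarrel": the first step gives "lerrauq", and the second then gives "rauq".

rauq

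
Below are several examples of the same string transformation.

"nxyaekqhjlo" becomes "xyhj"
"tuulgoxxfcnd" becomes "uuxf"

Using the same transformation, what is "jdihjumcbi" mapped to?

dicb

Looking at the pairs, the operation is to swap each adjacent pair of characters (1↔2, 3↔4, ...), then keep one character in every 3, starting at position 1 (positions 1st, 4th, 7th, ...).
Starting from "jdihjumcbi": after the first operation, "djhiujcmib"; after the second, "dicb".
(Check on "tuulgoxxfcnd": → "utluogxxcfdn" → "uuxf" ✓)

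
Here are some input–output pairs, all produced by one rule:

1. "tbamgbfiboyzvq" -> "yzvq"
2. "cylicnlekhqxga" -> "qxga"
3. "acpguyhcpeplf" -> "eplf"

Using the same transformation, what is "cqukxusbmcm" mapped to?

What's happening: keep only the last 4 characters.
For "cqukxusbmcm" the result is "bmcm".

bmcm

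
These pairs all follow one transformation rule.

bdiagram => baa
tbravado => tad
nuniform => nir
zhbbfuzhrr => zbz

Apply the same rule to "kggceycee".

What's happening: delete the last character, then keep one character in every 3, starting at position 1 (positions 1st, 4th, 7th, ...).
Applying both steps to "kggceycee": "kggceyce", then "kcc".

kcc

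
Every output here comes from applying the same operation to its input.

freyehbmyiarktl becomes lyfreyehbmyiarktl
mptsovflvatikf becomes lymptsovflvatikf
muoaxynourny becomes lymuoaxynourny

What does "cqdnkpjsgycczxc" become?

lycqdnkpjsgycczxc

In each case the input is transformed by: prepend "ly".
So "cqdnkpjsgycczxc" becomes "lycqdnkpjsgycczxc".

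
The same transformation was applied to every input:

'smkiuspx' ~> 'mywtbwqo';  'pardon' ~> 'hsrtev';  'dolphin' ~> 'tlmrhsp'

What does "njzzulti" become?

Looking at the pairs, the operation is to shift every letter 4 places forward in the alphabet (wrapping around), then move the first 3 characters to the end (rotate left by 3).
Working it through for "njzzulti": intermediate "rnddypxm", final "dypxmrnd".

dypxmrnd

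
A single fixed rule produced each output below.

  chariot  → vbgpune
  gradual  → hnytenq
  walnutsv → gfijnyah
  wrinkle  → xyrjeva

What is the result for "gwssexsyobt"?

bogtjffrkfl

Each output is the input with this applied: move the last 3 characters to the front (rotate right by 3), then shift every letter 13 places forward in the alphabet (wrapping around) — i.e. ROT13.
Applying both steps to "gwssexsyobt": "obtgwssexsy", then "bogtjffrkfl".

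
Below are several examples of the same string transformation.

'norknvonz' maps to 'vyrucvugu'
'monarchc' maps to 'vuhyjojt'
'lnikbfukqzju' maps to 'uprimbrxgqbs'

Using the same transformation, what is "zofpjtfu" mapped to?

Looking at the pairs, the operation is to move the first character to the end, then shift every letter 7 places forward in the alphabet (wrapping around).
Applying that to "zofpjtfu" gives "vmwqambg".

vmwqambg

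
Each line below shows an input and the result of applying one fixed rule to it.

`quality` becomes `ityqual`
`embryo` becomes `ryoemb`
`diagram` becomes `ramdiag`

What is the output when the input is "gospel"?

Each output is the input with this applied: move the last 3 characters to the front (rotate right by 3).
"gospel" → "pelgos".

pelgos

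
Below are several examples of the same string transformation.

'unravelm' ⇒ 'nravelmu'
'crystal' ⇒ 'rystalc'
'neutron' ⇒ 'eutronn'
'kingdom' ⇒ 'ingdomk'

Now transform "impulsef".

In each case the input is transformed by: move the first character to the end.
Doing the same to "impulsef": "mpulsefi".

mpulsefi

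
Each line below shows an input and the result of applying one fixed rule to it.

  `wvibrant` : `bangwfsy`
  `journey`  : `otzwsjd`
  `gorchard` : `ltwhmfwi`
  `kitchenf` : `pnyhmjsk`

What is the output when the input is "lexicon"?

In each case the input is transformed by: shift every letter 5 places forward in the alphabet (wrapping around).
"lexicon" → "qjcnhts".

qjcnhts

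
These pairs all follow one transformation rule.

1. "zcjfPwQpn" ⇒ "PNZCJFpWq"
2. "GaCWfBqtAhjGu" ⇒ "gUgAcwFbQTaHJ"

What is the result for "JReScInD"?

The transformation: move the last 2 characters to the front (rotate right by 2), then flip the case of every letter.
Applying both steps to "JReScInD": "nDJReScI", then "NdjrEsCi".

NdjrEsCi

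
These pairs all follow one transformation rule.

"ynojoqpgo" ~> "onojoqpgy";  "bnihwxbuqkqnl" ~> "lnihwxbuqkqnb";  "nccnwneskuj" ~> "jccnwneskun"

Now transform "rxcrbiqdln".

nxcrbiqdlr

In each case the input is transformed by: swap the first and last characters.
On "rxcrbiqdln" that produces "nxcrbiqdlr".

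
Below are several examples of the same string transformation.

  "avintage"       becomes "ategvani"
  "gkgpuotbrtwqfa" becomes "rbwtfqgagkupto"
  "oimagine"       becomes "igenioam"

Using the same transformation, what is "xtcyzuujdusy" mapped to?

The pattern: swap the front and back halves of the string, then swap each adjacent pair of characters (1↔2, 3↔4, ...).
Applying both steps to "xtcyzuujdusy": "ujdusyxtcyzu", then "juudystxycuz".

juudystxycuz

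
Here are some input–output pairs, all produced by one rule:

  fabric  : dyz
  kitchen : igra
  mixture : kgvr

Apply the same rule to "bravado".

In each case the input is transformed by: delete the last 3 characters, then shift every letter 2 places backward in the alphabet (wrapping around).
For "bravado", step one produces "brav"; step two turns that into "zpyt".

zpyt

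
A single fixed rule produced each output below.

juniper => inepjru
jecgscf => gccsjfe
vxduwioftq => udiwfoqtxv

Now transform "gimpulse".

pmluesig

Looking at the pairs, the operation is to move the first 2 characters to the end (rotate left by 2), then swap each adjacent pair of characters (1↔2, 3↔4, ...).
For "gimpulse", step one produces "mpulsegi"; step two turns that into "pmluesig".
(Check on "vxduwioftq": → "duwioftqvx" → "udiwfoqtxv" ✓)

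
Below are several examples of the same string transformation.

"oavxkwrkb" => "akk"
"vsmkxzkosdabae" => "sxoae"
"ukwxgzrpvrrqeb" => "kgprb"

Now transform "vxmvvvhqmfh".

In each case the input is transformed by: keep one character in every 3, starting at position 2 (positions 2nd, 5th, 8th, ...).
On "vxmvvvhqmfh" that produces "xvqh".

xvqh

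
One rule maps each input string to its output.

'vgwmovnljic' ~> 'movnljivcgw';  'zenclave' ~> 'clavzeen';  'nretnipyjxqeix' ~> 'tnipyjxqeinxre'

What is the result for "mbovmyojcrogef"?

vmyojcrogemfbo

What's happening: swap the first and last characters, then move the first 3 characters to the end (rotate left by 3).
Doing the same to "mbovmyojcrogef": "vmyojcrogemfbo".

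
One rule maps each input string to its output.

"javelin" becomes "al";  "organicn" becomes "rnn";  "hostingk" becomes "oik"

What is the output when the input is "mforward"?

What's happening: keep one character in every 3, starting at position 2 (positions 2nd, 5th, 8th, ...).
So "mforward" becomes "fwd".

fwd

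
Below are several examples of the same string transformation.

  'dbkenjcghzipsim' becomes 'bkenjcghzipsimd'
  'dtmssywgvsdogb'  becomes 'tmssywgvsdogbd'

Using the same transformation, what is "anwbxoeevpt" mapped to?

Looking at the pairs, the operation is to move the first character to the end.
Doing the same to "anwbxoeevpt": "nwbxoeevpta".

nwbxoeevpta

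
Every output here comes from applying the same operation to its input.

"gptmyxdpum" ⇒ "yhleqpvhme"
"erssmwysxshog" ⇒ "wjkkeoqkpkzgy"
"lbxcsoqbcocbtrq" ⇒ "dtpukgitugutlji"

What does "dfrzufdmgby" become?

Rule — shift every letter 8 places backward in the alphabet (wrapping around).
Applying that to "dfrzufdmgby" gives "vxjrmxveytq".

vxjrmxveytq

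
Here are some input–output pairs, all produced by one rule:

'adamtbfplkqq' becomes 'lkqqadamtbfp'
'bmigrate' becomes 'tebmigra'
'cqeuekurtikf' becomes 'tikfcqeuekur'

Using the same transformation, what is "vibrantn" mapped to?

The transformation: swap the front and back halves of the string, then move the first 2 characters to the end (rotate left by 2).
Working it through for "vibrantn": intermediate "antnvibr", final "tnvibran".
(Check on "cqeuekurtikf": → "urtikfcqeuek" → "tikfcqeuekur" ✓)

tnvibran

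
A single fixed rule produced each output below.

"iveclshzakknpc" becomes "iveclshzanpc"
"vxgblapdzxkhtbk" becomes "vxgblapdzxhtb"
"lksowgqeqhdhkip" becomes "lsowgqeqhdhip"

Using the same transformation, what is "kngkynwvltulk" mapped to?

ngynwvltul

The pattern: remove every "k".
"kngkynwvltulk" → "ngynwvltul".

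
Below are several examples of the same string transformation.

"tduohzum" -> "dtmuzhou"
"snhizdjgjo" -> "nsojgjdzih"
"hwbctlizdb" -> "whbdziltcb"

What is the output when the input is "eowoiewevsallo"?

oeollasveweiow

The transformation: move the first 2 characters to the end (rotate left by 2), then reverse the string.
Applying that to "eowoiewevsallo" gives "oeollasveweiow".
(Check on "tduohzum": → "uohzumtd" → "dtmuzhou" ✓)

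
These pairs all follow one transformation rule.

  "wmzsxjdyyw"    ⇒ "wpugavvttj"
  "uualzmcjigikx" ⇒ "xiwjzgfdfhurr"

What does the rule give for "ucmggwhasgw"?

In each case the input is transformed by: move the first 2 characters to the end (rotate left by 2), then shift every letter 3 places backward in the alphabet (wrapping around).
For "ucmggwhasgw", step one produces "mggwhasgwuc"; step two turns that into "jddtexpdtrz".

jddtexpdtrz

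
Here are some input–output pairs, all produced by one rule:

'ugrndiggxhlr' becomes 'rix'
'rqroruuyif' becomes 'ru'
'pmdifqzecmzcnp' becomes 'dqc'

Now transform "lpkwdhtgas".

kh

In each case the input is transformed by: delete the last 3 characters, then keep one character in every 3, starting at position 3 (positions 3rd, 6th, 9th, ...).
For "lpkwdhtgas", step one produces "lpkwdht"; step two turns that into "kh".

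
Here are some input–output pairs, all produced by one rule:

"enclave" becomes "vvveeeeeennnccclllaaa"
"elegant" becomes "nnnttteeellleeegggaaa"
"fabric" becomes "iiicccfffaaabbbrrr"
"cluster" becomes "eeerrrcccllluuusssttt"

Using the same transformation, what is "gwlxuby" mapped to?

Each output is the input with this applied: move the last 2 characters to the front (rotate right by 2), then repeat every character 3 times.
Working it through for "gwlxuby": intermediate "bygwlxu", final "bbbyyygggwwwlllxxxuuu".

bbbyyygggwwwlllxxxuuu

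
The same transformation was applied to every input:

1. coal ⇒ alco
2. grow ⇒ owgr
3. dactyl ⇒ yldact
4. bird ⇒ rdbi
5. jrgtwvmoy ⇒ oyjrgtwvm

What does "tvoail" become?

iltvoa

The transformation: move the last 2 characters to the front (rotate right by 2).
So "tvoail" becomes "iltvoa".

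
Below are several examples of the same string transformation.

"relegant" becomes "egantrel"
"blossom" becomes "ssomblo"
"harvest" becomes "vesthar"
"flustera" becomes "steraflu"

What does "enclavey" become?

In each case the input is transformed by: move the first 3 characters to the end (rotate left by 3).
"enclavey" → "laveyenc".

laveyenc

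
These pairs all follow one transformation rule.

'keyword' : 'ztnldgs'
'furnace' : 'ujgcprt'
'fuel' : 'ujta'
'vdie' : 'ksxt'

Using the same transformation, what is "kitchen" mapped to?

zxirwtc

Rule — shift every letter 11 places backward in the alphabet (wrapping around).
Doing the same to "kitchen": "zxirwtc".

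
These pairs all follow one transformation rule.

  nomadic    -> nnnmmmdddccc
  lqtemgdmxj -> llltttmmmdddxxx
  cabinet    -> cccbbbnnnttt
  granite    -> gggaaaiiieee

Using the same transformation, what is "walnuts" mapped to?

In each case the input is transformed by: keep every other character starting from the first (positions 1st, 3rd, 5th, ...), then repeat every character 3 times.
"walnuts" → "wlus" → "wwwllluuusss".
(Check on "nomadic": → "nmdc" → "nnnmmmdddccc" ✓)

wwwllluuusss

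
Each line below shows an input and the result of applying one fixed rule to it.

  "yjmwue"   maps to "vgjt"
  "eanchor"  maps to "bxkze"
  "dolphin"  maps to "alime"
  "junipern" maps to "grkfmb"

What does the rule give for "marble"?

jxoy

Each output is the input with this applied: delete the last 2 characters, then shift every letter 3 places backward in the alphabet (wrapping around).
Applying that to "marble" gives "jxoy".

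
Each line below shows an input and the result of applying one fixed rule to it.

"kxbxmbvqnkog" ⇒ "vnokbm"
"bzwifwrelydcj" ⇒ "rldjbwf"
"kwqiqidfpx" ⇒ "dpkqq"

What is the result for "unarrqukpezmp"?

The rule is to keep every other character starting from the first (positions 1st, 3rd, 5th, ...), then move the first 3 characters to the end (rotate left by 3).
Working it through for "unarrqukpezmp": intermediate "uarupzp", final "upzpuar".
(Check on "kxbxmbvqnkog": → "kbmvno" → "vnokbm" ✓)

upzpuar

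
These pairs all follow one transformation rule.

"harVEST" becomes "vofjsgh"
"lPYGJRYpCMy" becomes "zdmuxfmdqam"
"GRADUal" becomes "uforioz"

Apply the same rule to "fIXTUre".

twlhifs

The transformation: shift every letter 12 places backward in the alphabet (wrapping around), then convert every letter to lowercase.
Starting from "fIXTUre": after the first operation, "tWLHIfs"; after the second, "twlhifs".
(Check on "GRADUal": → "UFORIoz" → "uforioz" ✓)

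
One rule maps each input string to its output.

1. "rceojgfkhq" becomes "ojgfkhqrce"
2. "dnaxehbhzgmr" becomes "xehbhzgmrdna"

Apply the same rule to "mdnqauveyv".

The pattern: move the first 3 characters to the end (rotate left by 3).
"mdnqauveyv" → "qauveyvmdn".

qauveyvmdn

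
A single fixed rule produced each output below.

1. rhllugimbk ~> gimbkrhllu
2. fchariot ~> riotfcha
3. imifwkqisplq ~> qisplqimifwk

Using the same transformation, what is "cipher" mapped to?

The transformation: swap the front and back halves of the string.
So "cipher" becomes "hercip".

hercip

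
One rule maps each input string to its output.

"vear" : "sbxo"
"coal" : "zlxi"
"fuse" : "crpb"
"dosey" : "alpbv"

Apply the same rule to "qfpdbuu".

Rule — shift every letter 3 places backward in the alphabet (wrapping around).
Doing the same to "qfpdbuu": "ncmayrr".

ncmayrr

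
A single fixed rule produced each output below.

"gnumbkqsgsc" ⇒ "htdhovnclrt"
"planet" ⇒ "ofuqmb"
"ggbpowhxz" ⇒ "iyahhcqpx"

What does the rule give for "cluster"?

Looking at the pairs, the operation is to move the last 3 characters to the front (rotate right by 3), then shift every letter 1 place forward in the alphabet (wrapping around).
Starting from "cluster": after the first operation, "terclus"; after the second, "ufsdmvt".

ufsdmvt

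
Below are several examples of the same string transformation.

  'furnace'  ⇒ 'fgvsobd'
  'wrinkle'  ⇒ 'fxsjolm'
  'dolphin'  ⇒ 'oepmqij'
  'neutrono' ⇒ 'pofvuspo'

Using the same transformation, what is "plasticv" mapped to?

The transformation: move the last character to the front, then shift every letter 1 place forward in the alphabet (wrapping around).
Working it through for "plasticv": intermediate "vplastic", final "wqmbtujd".

wqmbtujd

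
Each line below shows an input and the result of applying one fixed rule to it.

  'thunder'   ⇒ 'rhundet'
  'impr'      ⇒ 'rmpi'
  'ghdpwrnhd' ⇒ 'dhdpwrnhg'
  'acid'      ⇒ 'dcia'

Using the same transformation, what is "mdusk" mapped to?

Looking at the pairs, the operation is to swap the first and last characters.
"mdusk" → "kdusm".

kdusm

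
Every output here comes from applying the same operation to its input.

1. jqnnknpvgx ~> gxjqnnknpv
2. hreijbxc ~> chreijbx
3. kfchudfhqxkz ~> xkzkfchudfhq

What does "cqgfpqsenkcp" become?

Looking at the pairs, the operation is to move the first 3 characters to the end (rotate left by 3), then swap the front and back halves of the string.
Applying both steps to "cqgfpqsenkcp": "fpqsenkcpcqg", then "kcpcqgfpqsen".

kcpcqgfpqsen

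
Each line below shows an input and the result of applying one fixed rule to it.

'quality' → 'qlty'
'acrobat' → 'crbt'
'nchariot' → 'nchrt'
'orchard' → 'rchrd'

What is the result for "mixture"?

The transformation: remove every vowel.
On "mixture" that produces "mxtr".

mxtr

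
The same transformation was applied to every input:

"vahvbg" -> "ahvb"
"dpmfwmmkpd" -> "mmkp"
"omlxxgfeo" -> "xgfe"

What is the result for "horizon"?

rizo

The transformation: move the last character to the front, then keep only the last 4 characters.
So "horizon" becomes "rizo".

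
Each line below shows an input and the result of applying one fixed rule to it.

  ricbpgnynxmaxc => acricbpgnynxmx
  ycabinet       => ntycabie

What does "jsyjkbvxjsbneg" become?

ngjsyjkbvxjsbe

Each output is the input with this applied: move the last 2 characters to the front (rotate right by 2), then swap the first and last characters.
Starting from "jsyjkbvxjsbneg": after the first operation, "egjsyjkbvxjsbn"; after the second, "ngjsyjkbvxjsbe".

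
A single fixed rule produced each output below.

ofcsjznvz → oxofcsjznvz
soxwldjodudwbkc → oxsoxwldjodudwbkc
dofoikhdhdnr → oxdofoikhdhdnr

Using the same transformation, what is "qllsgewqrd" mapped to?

oxqllsgewqrd

The rule is to prepend "ox".
For "qllsgewqrd" the result is "oxqllsgewqrd".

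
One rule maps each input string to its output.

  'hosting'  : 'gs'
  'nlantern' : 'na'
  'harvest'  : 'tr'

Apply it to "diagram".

ma

Looking at the pairs, the operation is to move the last 3 characters to the front (rotate right by 3), then keep one character in every 3, starting at position 3 (positions 3rd, 6th, 9th, ...).
Applying both steps to "diagram": "ramdiag", then "ma".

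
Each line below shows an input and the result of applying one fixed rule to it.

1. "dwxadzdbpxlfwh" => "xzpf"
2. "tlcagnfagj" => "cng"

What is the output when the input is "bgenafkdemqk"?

efek

The transformation: keep one character in every 3, starting at position 3 (positions 3rd, 6th, 9th, ...).
On "bgenafkdemqk" that produces "efek".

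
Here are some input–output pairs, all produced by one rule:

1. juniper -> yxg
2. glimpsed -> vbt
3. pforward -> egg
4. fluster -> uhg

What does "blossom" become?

qhb

Looking at the pairs, the operation is to keep one character in every 3, starting at position 1 (positions 1st, 4th, 7th, ...), then shift every letter 11 places backward in the alphabet (wrapping around).
Working it through for "blossom": intermediate "bsm", final "qhb".
(Check on "fluster": → "fsr" → "uhg" ✓)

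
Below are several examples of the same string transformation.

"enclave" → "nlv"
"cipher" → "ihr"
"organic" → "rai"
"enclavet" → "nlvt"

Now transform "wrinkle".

What's happening: keep every other character starting from the second (positions 2nd, 4th, 6th, ...).
For "wrinkle" the result is "rnl".

rnl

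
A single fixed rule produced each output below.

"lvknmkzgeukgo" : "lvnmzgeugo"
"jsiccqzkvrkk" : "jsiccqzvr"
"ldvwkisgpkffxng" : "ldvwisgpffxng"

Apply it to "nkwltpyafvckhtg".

nwltpyafvchtg

The pattern: remove every "k".
Doing the same to "nkwltpyafvckhtg": "nwltpyafvchtg".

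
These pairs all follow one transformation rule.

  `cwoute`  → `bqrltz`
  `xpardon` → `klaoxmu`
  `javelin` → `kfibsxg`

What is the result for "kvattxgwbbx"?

uyytduqqxsh

Rule — shift every letter 3 places backward in the alphabet (wrapping around), then reverse the string.
"kvattxgwbbx" → "hsxqqudtyyu" → "uyytduqqxsh".
(Check on "cwoute": → "ztlrqb" → "bqrltz" ✓)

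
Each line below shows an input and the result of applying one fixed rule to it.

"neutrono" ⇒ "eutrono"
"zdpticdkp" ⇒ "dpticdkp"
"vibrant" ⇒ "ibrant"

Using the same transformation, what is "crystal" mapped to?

Each output is the input with this applied: delete the first character.
Doing the same to "crystal": "rystal".

rystal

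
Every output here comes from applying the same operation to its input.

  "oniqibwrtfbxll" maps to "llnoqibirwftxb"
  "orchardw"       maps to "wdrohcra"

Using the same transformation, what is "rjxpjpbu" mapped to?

ubjrpxpj

The pattern: move the last 2 characters to the front (rotate right by 2), then swap each adjacent pair of characters (1↔2, 3↔4, ...).
On "rjxpjpbu" that produces "ubjrpxpj".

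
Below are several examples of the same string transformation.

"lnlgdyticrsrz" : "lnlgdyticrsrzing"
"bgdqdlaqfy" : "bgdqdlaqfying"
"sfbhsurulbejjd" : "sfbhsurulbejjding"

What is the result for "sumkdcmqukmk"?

sumkdcmqukmking

In each case the input is transformed by: append "ing".
On "sumkdcmqukmk" that produces "sumkdcmqukmking".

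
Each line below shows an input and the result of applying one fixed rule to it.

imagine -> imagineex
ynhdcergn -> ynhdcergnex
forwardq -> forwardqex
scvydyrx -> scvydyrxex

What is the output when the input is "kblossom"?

kblossomex

Each output is the input with this applied: append "ex".
On "kblossom" that produces "kblossomex".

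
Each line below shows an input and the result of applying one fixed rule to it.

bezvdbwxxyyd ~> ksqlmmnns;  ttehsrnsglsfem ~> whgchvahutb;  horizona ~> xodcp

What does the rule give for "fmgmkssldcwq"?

bzhhasrlf

Rule — delete the first 3 characters, then shift every letter 11 places backward in the alphabet (wrapping around).
"fmgmkssldcwq" → "bzhhasrlf".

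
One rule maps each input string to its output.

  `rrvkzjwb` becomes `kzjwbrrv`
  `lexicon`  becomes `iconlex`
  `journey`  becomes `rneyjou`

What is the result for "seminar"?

inarsem

What's happening: move the first 3 characters to the end (rotate left by 3).
"seminar" → "inarsem".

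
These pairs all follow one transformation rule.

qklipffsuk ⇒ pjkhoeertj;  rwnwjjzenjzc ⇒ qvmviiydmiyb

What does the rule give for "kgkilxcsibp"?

The pattern: shift every letter 1 place backward in the alphabet (wrapping around).
Doing the same to "kgkilxcsibp": "jfjhkwbrhao".

jfjhkwbrhao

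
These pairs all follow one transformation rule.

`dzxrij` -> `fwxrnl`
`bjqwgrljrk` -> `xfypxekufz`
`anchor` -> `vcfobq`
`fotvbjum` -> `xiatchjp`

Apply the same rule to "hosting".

wbuvcgh

The rule is to shift every letter 12 places backward in the alphabet (wrapping around), then move the last 3 characters to the front (rotate right by 3).
For "hosting", step one produces "vcghwbu"; step two turns that into "wbuvcgh".
(Check on "fotvbjum": → "tchjpxia" → "xiatchjp" ✓)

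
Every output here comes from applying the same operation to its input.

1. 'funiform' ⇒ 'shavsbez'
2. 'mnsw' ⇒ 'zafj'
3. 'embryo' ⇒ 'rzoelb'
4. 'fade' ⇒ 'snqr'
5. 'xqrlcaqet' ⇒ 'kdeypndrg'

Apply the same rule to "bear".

The transformation: shift every letter 13 places forward in the alphabet (wrapping around) — i.e. ROT13.
Applying that to "bear" gives "orne".

orne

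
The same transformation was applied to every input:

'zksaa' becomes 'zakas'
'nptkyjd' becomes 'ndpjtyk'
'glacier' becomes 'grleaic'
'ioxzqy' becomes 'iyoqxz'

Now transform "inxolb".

ibnlxo

The transformation: take characters alternately from the front and the back (1st, last, 2nd, 2nd-last, ...).
"inxolb" → "ibnlxo".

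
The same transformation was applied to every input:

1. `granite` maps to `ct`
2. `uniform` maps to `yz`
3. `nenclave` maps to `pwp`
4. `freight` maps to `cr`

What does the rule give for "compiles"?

ztd

Rule — shift every letter 11 places forward in the alphabet (wrapping around), then keep one character in every 3, starting at position 2 (positions 2nd, 5th, 8th, ...).
Applying both steps to "compiles": "nzxatwpd", then "ztd".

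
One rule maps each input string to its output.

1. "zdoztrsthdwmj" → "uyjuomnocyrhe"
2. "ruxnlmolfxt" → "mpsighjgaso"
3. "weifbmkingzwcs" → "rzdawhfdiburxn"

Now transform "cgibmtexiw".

xbdwhozsdr

The transformation: shift every letter 5 places backward in the alphabet (wrapping around).
Applying that to "cgibmtexiw" gives "xbdwhozsdr".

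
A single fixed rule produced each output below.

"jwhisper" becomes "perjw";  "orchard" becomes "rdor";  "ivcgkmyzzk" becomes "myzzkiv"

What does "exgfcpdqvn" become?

The pattern: move the first 2 characters to the end (rotate left by 2), then delete the first 3 characters.
Starting from "exgfcpdqvn": after the first operation, "gfcpdqvnex"; after the second, "pdqvnex".
(Check on "jwhisper": → "hisperjw" → "perjw" ✓)

pdqvnex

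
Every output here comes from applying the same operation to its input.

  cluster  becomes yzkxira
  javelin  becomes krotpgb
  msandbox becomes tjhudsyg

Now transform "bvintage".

tzgmkhbo

In each case the input is transformed by: move the first 3 characters to the end (rotate left by 3), then shift every letter 6 places forward in the alphabet (wrapping around).
For "bvintage", step one produces "ntagebvi"; step two turns that into "tzgmkhbo".
(Check on "cluster": → "sterclu" → "yzkxira" ✓)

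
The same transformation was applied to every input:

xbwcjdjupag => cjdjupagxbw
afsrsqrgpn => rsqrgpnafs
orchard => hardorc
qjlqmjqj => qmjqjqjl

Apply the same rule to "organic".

anicorg

Rule — move the first 3 characters to the end (rotate left by 3).
"organic" → "anicorg".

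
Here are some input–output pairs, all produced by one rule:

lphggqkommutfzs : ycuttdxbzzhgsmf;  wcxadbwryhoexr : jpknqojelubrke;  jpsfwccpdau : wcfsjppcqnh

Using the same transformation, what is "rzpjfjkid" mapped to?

emcwswxvq

Rule — shift every letter 13 places forward in the alphabet (wrapping around) — i.e. ROT13.
So "rzpjfjkid" becomes "emcwswxvq".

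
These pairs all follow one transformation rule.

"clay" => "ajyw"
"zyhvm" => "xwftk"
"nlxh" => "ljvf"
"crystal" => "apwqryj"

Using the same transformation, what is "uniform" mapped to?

Each output is the input with this applied: shift every letter 2 places backward in the alphabet (wrapping around).
"uniform" → "slgdmpk".

slgdmpk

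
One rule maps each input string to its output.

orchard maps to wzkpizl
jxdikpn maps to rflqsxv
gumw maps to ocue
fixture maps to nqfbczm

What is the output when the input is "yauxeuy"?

The pattern: shift every letter 8 places forward in the alphabet (wrapping around).
On "yauxeuy" that produces "gicfmcg".

gicfmcg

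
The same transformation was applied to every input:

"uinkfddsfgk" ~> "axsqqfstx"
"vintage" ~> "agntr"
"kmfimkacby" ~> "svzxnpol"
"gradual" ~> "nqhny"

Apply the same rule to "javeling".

iryvat

Each output is the input with this applied: shift every letter 13 places forward in the alphabet (wrapping around) — i.e. ROT13, then delete the first 2 characters.
So "javeling" becomes "iryvat".
(Check on "vintage": → "ivagntr" → "agntr" ✓)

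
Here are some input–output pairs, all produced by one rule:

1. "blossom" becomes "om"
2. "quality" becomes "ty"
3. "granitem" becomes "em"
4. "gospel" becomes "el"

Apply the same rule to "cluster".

Each output is the input with this applied: keep only the last 2 characters.
On "cluster" that produces "er".

er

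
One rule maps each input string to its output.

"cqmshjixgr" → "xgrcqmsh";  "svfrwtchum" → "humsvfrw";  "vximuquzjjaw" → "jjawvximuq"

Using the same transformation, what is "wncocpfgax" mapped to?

gaxwncoc

What's happening: swap the front and back halves of the string, then delete the first 2 characters.
On "wncocpfgax" that produces "gaxwncoc".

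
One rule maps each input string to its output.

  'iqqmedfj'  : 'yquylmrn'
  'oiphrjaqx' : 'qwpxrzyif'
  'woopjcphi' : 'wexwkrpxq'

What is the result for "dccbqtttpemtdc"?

Looking at the pairs, the operation is to shift every letter 8 places forward in the alphabet (wrapping around), then swap each adjacent pair of characters (1↔2, 3↔4, ...).
On "dccbqtttpemtdc": the first step gives "lkkjybbbxmublk", and the second then gives "kljkbybbmxbukl".

kljkbybbmxbukl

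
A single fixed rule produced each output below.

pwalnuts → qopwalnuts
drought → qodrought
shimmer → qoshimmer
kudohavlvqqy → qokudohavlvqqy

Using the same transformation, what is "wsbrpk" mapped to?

Each output is the input with this applied: prepend "qo".
Doing the same to "wsbrpk": "qowsbrpk".

qowsbrpk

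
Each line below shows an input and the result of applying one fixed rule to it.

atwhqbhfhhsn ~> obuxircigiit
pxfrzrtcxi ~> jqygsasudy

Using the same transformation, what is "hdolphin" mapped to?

In each case the input is transformed by: move the last character to the front, then shift every letter 1 place forward in the alphabet (wrapping around).
Working it through for "hdolphin": intermediate "nhdolphi", final "oiepmqij".

oiepmqij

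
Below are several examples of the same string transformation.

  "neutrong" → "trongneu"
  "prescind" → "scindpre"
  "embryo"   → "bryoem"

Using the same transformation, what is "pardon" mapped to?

rdonpa

The pattern: swap the front and back halves of the string, then move the last character to the front.
"pardon" → "donpar" → "rdonpa".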